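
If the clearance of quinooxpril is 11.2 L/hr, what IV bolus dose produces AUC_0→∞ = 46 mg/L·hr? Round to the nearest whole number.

Dose_iv = CL × AUC_0→∞
     = 11.2 × 46 = 515.2 mg

Dose = 515 mg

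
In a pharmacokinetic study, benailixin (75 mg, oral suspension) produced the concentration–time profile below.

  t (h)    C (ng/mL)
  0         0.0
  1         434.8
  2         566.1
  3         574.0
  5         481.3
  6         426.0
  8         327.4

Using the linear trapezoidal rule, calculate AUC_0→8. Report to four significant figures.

AUC = 3550 ng/mL·h

Trapezoidal AUC_0→8:
  [0→1]: (0.0+434.8)/2 × 1 = 217.4
  [1→2]: (434.8+566.1)/2 × 1 = 500.45
  [2→3]: (566.1+574.0)/2 × 1 = 570.05
  [3→5]: (574.0+481.3)/2 × 2 = 1055.3
  [5→6]: (481.3+426.0)/2 × 1 = 453.65
  [6→8]: (426.0+327.4)/2 × 2 = 753.4
  Sum = 3550.25 ng/mL·h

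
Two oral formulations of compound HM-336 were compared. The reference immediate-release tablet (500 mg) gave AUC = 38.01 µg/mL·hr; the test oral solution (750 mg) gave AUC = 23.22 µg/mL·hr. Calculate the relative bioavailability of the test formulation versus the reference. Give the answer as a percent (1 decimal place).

F_rel = (AUC_test/D_test) / (AUC_ref/D_ref)
      = (23.22/750) / (38.01/500)
      = 0.03096 / 0.07602 = 0.4073 = 40.73%

F_rel = 40.7%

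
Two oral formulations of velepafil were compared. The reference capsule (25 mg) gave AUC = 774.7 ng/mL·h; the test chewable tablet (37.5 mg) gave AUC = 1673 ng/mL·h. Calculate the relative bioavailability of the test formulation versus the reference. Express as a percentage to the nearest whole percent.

F_rel = 144%

F_rel = (AUC_test/D_test) / (AUC_ref/D_ref)
      = (1673/37.5) / (774.7/25)
      = 44.6133 / 30.988 = 1.4397 = 143.97%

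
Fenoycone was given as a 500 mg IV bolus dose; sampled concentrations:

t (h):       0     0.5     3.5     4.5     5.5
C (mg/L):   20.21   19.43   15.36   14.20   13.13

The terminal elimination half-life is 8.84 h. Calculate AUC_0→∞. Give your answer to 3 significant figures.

Trapezoidal AUC_0→5.5:
  [0→0.5]: (20.21+19.43)/2 × 0.5 = 9.91
  [0.5→3.5]: (19.43+15.36)/2 × 3 = 52.185
  [3.5→4.5]: (15.36+14.20)/2 × 1 = 14.78
  [4.5→5.5]: (14.20+13.13)/2 × 1 = 13.665
  Sum = 90.54 mg/L·h
k_e = ln2 / t½ = 0.693147 / 8.84 = 0.0784 h^-1
Extrapolated tail: C_last / k_e = 13.13 / 0.0784 = 167.474
AUC_0→∞ = 90.54 + 167.474 = 258.014 mg/L·h

AUC = 258 mg/L·h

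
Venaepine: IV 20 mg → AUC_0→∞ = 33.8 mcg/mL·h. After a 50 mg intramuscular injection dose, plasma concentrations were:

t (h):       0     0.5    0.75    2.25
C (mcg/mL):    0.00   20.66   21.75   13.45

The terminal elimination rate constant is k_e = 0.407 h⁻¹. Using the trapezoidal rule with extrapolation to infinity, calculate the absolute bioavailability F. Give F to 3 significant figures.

Trapezoidal AUC_0→2.25 (intramuscular injection):
  [0→0.5]: (0.00+20.66)/2 × 0.5 = 5.165
  [0.5→0.75]: (20.66+21.75)/2 × 0.25 = 5.30125
  [0.75→2.25]: (21.75+13.45)/2 × 1.5 = 26.4
  Sum = 36.86625 mcg/mL·h
Tail: C_last/k_e = 13.45/0.407 = 33.047
AUC_0→∞ (intramuscular injection) = 36.86625 + 33.047 = 69.91325 mcg/mL·h
F = (AUC_ev/D_ev)/(AUC_iv/D_iv) = (69.91325/50)/(33.8/20) = 1.398265/1.69 = 0.8274

F = 0.827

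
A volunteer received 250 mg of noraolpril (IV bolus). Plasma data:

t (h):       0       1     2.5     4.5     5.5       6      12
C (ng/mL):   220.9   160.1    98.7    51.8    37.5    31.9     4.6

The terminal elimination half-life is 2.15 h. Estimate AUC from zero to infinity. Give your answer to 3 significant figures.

AUC = 721 ng/mL·h

Trapezoidal AUC_0→12:
  [0→1]: (220.9+160.1)/2 × 1 = 190.5
  [1→2.5]: (160.1+98.7)/2 × 1.5 = 194.1
  [2.5→4.5]: (98.7+51.8)/2 × 2 = 150.5
  [4.5→5.5]: (51.8+37.5)/2 × 1 = 44.65
  [5.5→6]: (37.5+31.9)/2 × 0.5 = 17.35
  [6→12]: (31.9+4.6)/2 × 6 = 109.5
  Sum = 706.6 ng/mL·h
k_e = ln2 / t½ = 0.693147 / 2.15 = 0.3224 h^-1
Extrapolated tail: C_last / k_e = 4.6 / 0.3224 = 14.268
AUC_0→∞ = 706.6 + 14.268 = 720.868 ng/mL·h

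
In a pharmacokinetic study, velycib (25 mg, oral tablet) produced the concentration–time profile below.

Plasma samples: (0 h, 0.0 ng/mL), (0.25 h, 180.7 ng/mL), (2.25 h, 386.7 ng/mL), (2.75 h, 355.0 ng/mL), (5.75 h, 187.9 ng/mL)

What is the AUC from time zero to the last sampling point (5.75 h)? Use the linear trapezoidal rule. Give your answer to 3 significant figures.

Trapezoidal AUC_0→5.75:
  [0→0.25]: (0.0+180.7)/2 × 0.25 = 22.5875
  [0.25→2.25]: (180.7+386.7)/2 × 2 = 567.4
  [2.25→2.75]: (386.7+355.0)/2 × 0.5 = 185.425
  [2.75→5.75]: (355.0+187.9)/2 × 3 = 814.35
  Sum = 1589.7625 ng/mL·h

AUC = 1590 ng/mL·h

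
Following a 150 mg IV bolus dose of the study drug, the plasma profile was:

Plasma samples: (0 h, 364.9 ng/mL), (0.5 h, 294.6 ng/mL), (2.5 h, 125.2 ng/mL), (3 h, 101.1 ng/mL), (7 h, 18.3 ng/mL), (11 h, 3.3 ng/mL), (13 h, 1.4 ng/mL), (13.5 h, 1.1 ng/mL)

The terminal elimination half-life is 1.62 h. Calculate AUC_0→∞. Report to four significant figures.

AUC = 931.1 ng/mL·h

Trapezoidal AUC_0→13.5:
  [0→0.5]: (364.9+294.6)/2 × 0.5 = 164.875
  [0.5→2.5]: (294.6+125.2)/2 × 2 = 419.8
  [2.5→3]: (125.2+101.1)/2 × 0.5 = 56.575
  [3→7]: (101.1+18.3)/2 × 4 = 238.8
  [7→11]: (18.3+3.3)/2 × 4 = 43.2
  [11→13]: (3.3+1.4)/2 × 2 = 4.7
  [13→13.5]: (1.4+1.1)/2 × 0.5 = 0.625
  Sum = 928.575 ng/mL·h
k_e = ln2 / t½ = 0.693147 / 1.62 = 0.4279 h^-1
Extrapolated tail: C_last / k_e = 1.1 / 0.4279 = 2.571
AUC_0→∞ = 928.575 + 2.571 = 931.146 ng/mL·h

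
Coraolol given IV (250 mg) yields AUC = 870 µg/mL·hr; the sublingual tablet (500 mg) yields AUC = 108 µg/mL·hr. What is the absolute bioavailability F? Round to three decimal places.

F = 0.062

F = (AUC_ev / D_ev) / (AUC_iv / D_iv)
  = (108/500) / (870/250)
  = 0.216 / 3.48 = 0.0621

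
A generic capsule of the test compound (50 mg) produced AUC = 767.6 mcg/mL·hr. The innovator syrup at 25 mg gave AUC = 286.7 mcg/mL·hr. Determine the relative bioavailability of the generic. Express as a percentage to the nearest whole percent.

F_rel = 134%

F_rel = (AUC_test/D_test) / (AUC_ref/D_ref)
      = (767.6/50) / (286.7/25)
      = 15.352 / 11.468 = 1.3387 = 133.87%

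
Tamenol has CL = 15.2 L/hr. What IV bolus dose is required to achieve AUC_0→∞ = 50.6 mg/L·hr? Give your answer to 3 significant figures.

Dose = 769 mg

Dose_iv = CL × AUC_0→∞
     = 15.2 × 50.6 = 769.12 mg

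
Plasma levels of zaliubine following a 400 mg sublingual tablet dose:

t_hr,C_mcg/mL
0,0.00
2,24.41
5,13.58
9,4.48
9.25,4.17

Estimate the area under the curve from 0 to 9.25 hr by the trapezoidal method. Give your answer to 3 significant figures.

AUC = 119 mcg/mL·hr

Trapezoidal AUC_0→9.25:
  [0→2]: (0.00+24.41)/2 × 2 = 24.41
  [2→5]: (24.41+13.58)/2 × 3 = 56.985
  [5→9]: (13.58+4.48)/2 × 4 = 36.12
  [9→9.25]: (4.48+4.17)/2 × 0.25 = 1.08125
  Sum = 118.59625 mcg/mL·hr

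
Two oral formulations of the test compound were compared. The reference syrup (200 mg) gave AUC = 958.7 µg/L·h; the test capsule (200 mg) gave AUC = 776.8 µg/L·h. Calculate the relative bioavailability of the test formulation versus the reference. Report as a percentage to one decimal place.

F_rel = (AUC_test/D_test) / (AUC_ref/D_ref)
      = (776.8/200) / (958.7/200)
      = 3.884 / 4.7935 = 0.8103 = 81.03%

F_rel = 81.0%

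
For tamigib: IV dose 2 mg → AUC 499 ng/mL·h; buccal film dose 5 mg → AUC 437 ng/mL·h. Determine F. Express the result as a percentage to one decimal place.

F = (AUC_ev / D_ev) / (AUC_iv / D_iv)
  = (437/5) / (499/2)
  = 87.4 / 249.5 = 0.3503
  = 35.03%

F = 35.0%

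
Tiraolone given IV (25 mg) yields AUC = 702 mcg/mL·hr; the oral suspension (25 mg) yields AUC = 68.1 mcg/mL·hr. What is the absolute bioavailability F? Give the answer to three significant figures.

F = 0.0970

F = (AUC_ev / D_ev) / (AUC_iv / D_iv)
  = (68.1/25) / (702/25)
  = 2.724 / 28.08 = 0.0970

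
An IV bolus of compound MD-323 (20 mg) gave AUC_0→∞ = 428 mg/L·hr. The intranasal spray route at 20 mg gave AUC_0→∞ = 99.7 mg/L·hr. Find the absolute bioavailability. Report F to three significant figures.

F = 0.233

F = (AUC_ev / D_ev) / (AUC_iv / D_iv)
  = (99.7/20) / (428/20)
  = 4.985 / 21.4 = 0.2329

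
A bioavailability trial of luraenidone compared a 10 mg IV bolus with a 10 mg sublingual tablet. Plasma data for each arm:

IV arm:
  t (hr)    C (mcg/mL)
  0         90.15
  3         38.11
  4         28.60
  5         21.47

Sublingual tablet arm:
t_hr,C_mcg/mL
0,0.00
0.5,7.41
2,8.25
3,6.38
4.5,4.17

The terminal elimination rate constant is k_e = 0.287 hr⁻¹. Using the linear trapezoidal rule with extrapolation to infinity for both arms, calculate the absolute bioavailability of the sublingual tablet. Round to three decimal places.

Trapezoidal AUC_0→5 (IV):
  [0→3]: (90.15+38.11)/2 × 3 = 192.39
  [3→4]: (38.11+28.60)/2 × 1 = 33.355
  [4→5]: (28.60+21.47)/2 × 1 = 25.035
  Sum = 250.78 mcg/mL·hr
IV tail: 21.47/0.287 = 74.808; AUC_iv,0→∞ = 250.78 + 74.808 = 325.588 mcg/mL·hr
Trapezoidal AUC_0→4.5 (sublingual tablet):
  [0→0.5]: (0.00+7.41)/2 × 0.5 = 1.8525
  [0.5→2]: (7.41+8.25)/2 × 1.5 = 11.745
  [2→3]: (8.25+6.38)/2 × 1 = 7.315
  [3→4.5]: (6.38+4.17)/2 × 1.5 = 7.9125
  Sum = 28.825 mcg/mL·hr
sublingual tablet tail: 4.17/0.287 = 14.530; AUC_ev,0→∞ = 28.825 + 14.530 = 43.355 mcg/mL·hr
F = (AUC_ev/D_ev)/(AUC_iv/D_iv) = (43.355/10)/(325.588/10) = 4.3355/32.5588 = 0.1332

F = 0.133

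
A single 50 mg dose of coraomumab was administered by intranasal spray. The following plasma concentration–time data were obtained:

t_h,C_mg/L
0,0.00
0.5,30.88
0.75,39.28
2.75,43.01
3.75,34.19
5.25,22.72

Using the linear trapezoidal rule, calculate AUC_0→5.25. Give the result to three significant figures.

AUC = 180 mg/L·h

Trapezoidal AUC_0→5.25:
  [0→0.5]: (0.00+30.88)/2 × 0.5 = 7.72
  [0.5→0.75]: (30.88+39.28)/2 × 0.25 = 8.77
  [0.75→2.75]: (39.28+43.01)/2 × 2 = 82.29
  [2.75→3.75]: (43.01+34.19)/2 × 1 = 38.6
  [3.75→5.25]: (34.19+22.72)/2 × 1.5 = 42.6825
  Sum = 180.0625 mg/L·h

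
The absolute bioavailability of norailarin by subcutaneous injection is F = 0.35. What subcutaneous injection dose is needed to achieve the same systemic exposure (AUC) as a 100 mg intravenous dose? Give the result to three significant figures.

For equal systemic exposure: F × D_ev = D_iv
D_ev = D_iv / F = 100 / 0.35 = 285.714 mg

D_subcutaneous = 286 mg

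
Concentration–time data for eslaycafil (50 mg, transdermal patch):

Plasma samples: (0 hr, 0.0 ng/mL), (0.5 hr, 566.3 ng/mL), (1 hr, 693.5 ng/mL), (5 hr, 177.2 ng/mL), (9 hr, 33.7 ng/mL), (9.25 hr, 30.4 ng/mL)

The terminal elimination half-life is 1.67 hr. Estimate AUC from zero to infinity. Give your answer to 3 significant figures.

Trapezoidal AUC_0→9.25:
  [0→0.5]: (0.0+566.3)/2 × 0.5 = 141.575
  [0.5→1]: (566.3+693.5)/2 × 0.5 = 314.95
  [1→5]: (693.5+177.2)/2 × 4 = 1741.4
  [5→9]: (177.2+33.7)/2 × 4 = 421.8
  [9→9.25]: (33.7+30.4)/2 × 0.25 = 8.0125
  Sum = 2627.7375 ng/mL·hr
k_e = ln2 / t½ = 0.693147 / 1.67 = 0.4151 hr^-1
Extrapolated tail: C_last / k_e = 30.4 / 0.4151 = 73.235
AUC_0→∞ = 2627.7375 + 73.235 = 2700.9725 ng/mL·hr

AUC = 2700 ng/mL·hr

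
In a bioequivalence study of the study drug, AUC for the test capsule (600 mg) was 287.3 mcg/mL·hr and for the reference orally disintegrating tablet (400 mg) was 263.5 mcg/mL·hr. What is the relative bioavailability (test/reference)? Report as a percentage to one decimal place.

F_rel = 72.7%

F_rel = (AUC_test/D_test) / (AUC_ref/D_ref)
      = (287.3/600) / (263.5/400)
      = 0.478833 / 0.65875 = 0.7269 = 72.69%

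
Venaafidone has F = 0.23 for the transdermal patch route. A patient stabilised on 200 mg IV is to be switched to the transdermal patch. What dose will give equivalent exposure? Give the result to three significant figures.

D_transdermal = 870 mg

For equal systemic exposure: F × D_ev = D_iv
D_ev = D_iv / F = 200 / 0.23 = 869.565 mg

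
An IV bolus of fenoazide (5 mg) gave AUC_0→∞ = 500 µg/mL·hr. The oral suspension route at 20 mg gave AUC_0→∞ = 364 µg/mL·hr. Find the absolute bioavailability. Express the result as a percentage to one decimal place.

F = (AUC_ev / D_ev) / (AUC_iv / D_iv)
  = (364/20) / (500/5)
  = 18.2 / 100 = 0.1820
  = 18.20%

F = 18.2%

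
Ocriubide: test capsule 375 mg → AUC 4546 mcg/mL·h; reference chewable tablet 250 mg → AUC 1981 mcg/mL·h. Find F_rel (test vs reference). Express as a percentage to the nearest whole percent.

F_rel = 153%

F_rel = (AUC_test/D_test) / (AUC_ref/D_ref)
      = (4546/375) / (1981/250)
      = 12.1227 / 7.924 = 1.5299 = 152.99%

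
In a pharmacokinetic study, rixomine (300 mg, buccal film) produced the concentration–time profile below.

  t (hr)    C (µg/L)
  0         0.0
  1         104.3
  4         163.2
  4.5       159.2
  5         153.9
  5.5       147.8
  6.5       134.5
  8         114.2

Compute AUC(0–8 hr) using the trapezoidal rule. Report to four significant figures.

Trapezoidal AUC_0→8:
  [0→1]: (0.0+104.3)/2 × 1 = 52.15
  [1→4]: (104.3+163.2)/2 × 3 = 401.25
  [4→4.5]: (163.2+159.2)/2 × 0.5 = 80.6
  [4.5→5]: (159.2+153.9)/2 × 0.5 = 78.275
  [5→5.5]: (153.9+147.8)/2 × 0.5 = 75.425
  [5.5→6.5]: (147.8+134.5)/2 × 1 = 141.15
  [6.5→8]: (134.5+114.2)/2 × 1.5 = 186.525
  Sum = 1015.375 µg/L·hr

AUC = 1015 µg/L·hr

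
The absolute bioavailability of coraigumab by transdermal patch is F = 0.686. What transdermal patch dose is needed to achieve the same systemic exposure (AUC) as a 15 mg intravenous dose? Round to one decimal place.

For equal systemic exposure: F × D_ev = D_iv
D_ev = D_iv / F = 15 / 0.686 = 21.8659 mg

D_transdermal = 21.9 mg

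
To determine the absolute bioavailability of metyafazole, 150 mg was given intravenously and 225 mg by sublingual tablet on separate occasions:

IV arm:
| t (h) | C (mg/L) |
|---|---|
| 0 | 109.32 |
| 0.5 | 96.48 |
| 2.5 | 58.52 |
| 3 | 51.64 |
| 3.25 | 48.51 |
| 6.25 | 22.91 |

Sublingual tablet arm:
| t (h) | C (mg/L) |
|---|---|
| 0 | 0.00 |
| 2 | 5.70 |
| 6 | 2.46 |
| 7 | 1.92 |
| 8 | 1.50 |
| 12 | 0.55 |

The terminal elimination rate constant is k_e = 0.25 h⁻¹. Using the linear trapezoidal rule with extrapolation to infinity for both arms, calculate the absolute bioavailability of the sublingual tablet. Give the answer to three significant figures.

Trapezoidal AUC_0→6.25 (IV):
  [0→0.5]: (109.32+96.48)/2 × 0.5 = 51.45
  [0.5→2.5]: (96.48+58.52)/2 × 2 = 155.0
  [2.5→3]: (58.52+51.64)/2 × 0.5 = 27.54
  [3→3.25]: (51.64+48.51)/2 × 0.25 = 12.51875
  [3.25→6.25]: (48.51+22.91)/2 × 3 = 107.13
  Sum = 353.63875 mg/L·h
IV tail: 22.91/0.25 = 91.640; AUC_iv,0→∞ = 353.63875 + 91.640 = 445.27875 mg/L·h
Trapezoidal AUC_0→12 (sublingual tablet):
  [0→2]: (0.00+5.70)/2 × 2 = 5.7
  [2→6]: (5.70+2.46)/2 × 4 = 16.32
  [6→7]: (2.46+1.92)/2 × 1 = 2.19
  [7→8]: (1.92+1.50)/2 × 1 = 1.71
  [8→12]: (1.50+0.55)/2 × 4 = 4.1
  Sum = 30.02 mg/L·h
sublingual tablet tail: 0.55/0.25 = 2.200; AUC_ev,0→∞ = 30.02 + 2.200 = 32.22 mg/L·h
F = (AUC_ev/D_ev)/(AUC_iv/D_iv) = (32.22/225)/(445.27875/150) = 0.1432/2.968525 = 0.0482

F = 0.0482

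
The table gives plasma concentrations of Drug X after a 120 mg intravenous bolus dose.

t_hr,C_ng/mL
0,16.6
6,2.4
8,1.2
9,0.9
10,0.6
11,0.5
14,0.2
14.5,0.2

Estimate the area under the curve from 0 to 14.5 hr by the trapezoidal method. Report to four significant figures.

AUC = 64.10 ng/mL·hr

Trapezoidal AUC_0→14.5:
  [0→6]: (16.6+2.4)/2 × 6 = 57.0
  [6→8]: (2.4+1.2)/2 × 2 = 3.6
  [8→9]: (1.2+0.9)/2 × 1 = 1.05
  [9→10]: (0.9+0.6)/2 × 1 = 0.75
  [10→11]: (0.6+0.5)/2 × 1 = 0.55
  [11→14]: (0.5+0.2)/2 × 3 = 1.05
  [14→14.5]: (0.2+0.2)/2 × 0.5 = 0.1
  Sum = 64.1 ng/mL·hr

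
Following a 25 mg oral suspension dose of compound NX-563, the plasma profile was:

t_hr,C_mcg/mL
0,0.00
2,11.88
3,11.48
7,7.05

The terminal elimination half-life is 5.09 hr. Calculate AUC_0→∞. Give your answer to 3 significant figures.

Trapezoidal AUC_0→7:
  [0→2]: (0.00+11.88)/2 × 2 = 11.88
  [2→3]: (11.88+11.48)/2 × 1 = 11.68
  [3→7]: (11.48+7.05)/2 × 4 = 37.06
  Sum = 60.62 mcg/mL·hr
k_e = ln2 / t½ = 0.693147 / 5.09 = 0.1362 hr^-1
Extrapolated tail: C_last / k_e = 7.05 / 0.1362 = 51.762
AUC_0→∞ = 60.62 + 51.762 = 112.382 mcg/mL·hr

AUC = 112 mcg/mL·hr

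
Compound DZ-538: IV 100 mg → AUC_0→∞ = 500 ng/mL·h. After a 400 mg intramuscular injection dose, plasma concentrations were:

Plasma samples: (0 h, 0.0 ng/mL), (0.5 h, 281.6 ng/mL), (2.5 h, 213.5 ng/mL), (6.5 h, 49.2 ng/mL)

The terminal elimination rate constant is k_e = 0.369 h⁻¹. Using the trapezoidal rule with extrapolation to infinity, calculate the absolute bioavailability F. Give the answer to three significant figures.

F = 0.612

Trapezoidal AUC_0→6.5 (intramuscular injection):
  [0→0.5]: (0.0+281.6)/2 × 0.5 = 70.4
  [0.5→2.5]: (281.6+213.5)/2 × 2 = 495.1
  [2.5→6.5]: (213.5+49.2)/2 × 4 = 525.4
  Sum = 1090.9 ng/mL·h
Tail: C_last/k_e = 49.2/0.369 = 133.333
AUC_0→∞ (intramuscular injection) = 1090.9 + 133.333 = 1224.233 ng/mL·h
F = (AUC_ev/D_ev)/(AUC_iv/D_iv) = (1224.233/400)/(500/100) = 3.0605825/5 = 0.6121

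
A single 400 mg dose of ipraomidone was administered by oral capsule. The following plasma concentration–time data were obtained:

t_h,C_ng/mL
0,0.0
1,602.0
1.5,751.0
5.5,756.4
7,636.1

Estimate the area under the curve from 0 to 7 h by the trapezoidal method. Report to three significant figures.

AUC = 4700 ng/mL·h

Trapezoidal AUC_0→7:
  [0→1]: (0.0+602.0)/2 × 1 = 301.0
  [1→1.5]: (602.0+751.0)/2 × 0.5 = 338.25
  [1.5→5.5]: (751.0+756.4)/2 × 4 = 3014.8
  [5.5→7]: (756.4+636.1)/2 × 1.5 = 1044.375
  Sum = 4698.425 ng/mL·h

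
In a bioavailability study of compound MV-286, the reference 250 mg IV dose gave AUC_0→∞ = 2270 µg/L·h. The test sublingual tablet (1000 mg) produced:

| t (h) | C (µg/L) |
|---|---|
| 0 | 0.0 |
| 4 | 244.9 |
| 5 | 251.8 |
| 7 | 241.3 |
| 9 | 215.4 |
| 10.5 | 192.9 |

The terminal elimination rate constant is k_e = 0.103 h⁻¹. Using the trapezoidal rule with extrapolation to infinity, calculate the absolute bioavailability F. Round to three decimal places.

Trapezoidal AUC_0→10.5 (sublingual tablet):
  [0→4]: (0.0+244.9)/2 × 4 = 489.8
  [4→5]: (244.9+251.8)/2 × 1 = 248.35
  [5→7]: (251.8+241.3)/2 × 2 = 493.1
  [7→9]: (241.3+215.4)/2 × 2 = 456.7
  [9→10.5]: (215.4+192.9)/2 × 1.5 = 306.225
  Sum = 1994.175 µg/L·h
Tail: C_last/k_e = 192.9/0.103 = 1872.816
AUC_0→∞ (sublingual tablet) = 1994.175 + 1872.816 = 3866.991 µg/L·h
F = (AUC_ev/D_ev)/(AUC_iv/D_iv) = (3866.991/1000)/(2270/250) = 3.866991/9.08 = 0.4259

F = 0.426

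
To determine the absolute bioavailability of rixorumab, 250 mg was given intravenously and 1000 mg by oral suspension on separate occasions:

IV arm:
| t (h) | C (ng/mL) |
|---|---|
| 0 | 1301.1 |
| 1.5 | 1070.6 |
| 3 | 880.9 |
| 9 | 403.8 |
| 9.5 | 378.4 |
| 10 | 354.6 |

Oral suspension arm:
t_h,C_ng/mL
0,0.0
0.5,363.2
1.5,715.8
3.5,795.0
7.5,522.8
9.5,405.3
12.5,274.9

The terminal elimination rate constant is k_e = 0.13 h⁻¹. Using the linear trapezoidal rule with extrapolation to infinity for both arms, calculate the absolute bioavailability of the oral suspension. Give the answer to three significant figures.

F = 0.217

Trapezoidal AUC_0→10 (IV):
  [0→1.5]: (1301.1+1070.6)/2 × 1.5 = 1778.775
  [1.5→3]: (1070.6+880.9)/2 × 1.5 = 1463.625
  [3→9]: (880.9+403.8)/2 × 6 = 3854.1
  [9→9.5]: (403.8+378.4)/2 × 0.5 = 195.55
  [9.5→10]: (378.4+354.6)/2 × 0.5 = 183.25
  Sum = 7475.3 ng/mL·h
IV tail: 354.6/0.13 = 2727.692; AUC_iv,0→∞ = 7475.3 + 2727.692 = 10202.992 ng/mL·h
Trapezoidal AUC_0→12.5 (oral suspension):
  [0→0.5]: (0.0+363.2)/2 × 0.5 = 90.8
  [0.5→1.5]: (363.2+715.8)/2 × 1 = 539.5
  [1.5→3.5]: (715.8+795.0)/2 × 2 = 1510.8
  [3.5→7.5]: (795.0+522.8)/2 × 4 = 2635.6
  [7.5→9.5]: (522.8+405.3)/2 × 2 = 928.1
  [9.5→12.5]: (405.3+274.9)/2 × 3 = 1020.3
  Sum = 6725.1 ng/mL·h
oral suspension tail: 274.9/0.13 = 2114.615; AUC_ev,0→∞ = 6725.1 + 2114.615 = 8839.715 ng/mL·h
F = (AUC_ev/D_ev)/(AUC_iv/D_iv) = (8839.715/1000)/(10202.992/250) = 8.839715/40.811968 = 0.2166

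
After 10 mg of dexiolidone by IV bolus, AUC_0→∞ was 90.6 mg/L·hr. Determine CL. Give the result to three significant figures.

CL = 0.110 L/hr

CL = Dose_iv / AUC_0→∞
   = 10 / 90.6 = 0.110375 L/hr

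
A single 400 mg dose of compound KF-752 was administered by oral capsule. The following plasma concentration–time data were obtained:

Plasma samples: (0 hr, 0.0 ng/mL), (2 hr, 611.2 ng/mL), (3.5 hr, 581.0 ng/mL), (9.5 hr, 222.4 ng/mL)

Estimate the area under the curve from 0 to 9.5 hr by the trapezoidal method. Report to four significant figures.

Trapezoidal AUC_0→9.5:
  [0→2]: (0.0+611.2)/2 × 2 = 611.2
  [2→3.5]: (611.2+581.0)/2 × 1.5 = 894.15
  [3.5→9.5]: (581.0+222.4)/2 × 6 = 2410.2
  Sum = 3915.55 ng/mL·hr

AUC = 3916 ng/mL·hr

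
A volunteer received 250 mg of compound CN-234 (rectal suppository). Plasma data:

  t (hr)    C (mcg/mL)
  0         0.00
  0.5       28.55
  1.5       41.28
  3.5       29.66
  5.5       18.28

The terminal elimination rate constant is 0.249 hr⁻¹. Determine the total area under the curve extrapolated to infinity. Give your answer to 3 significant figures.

Trapezoidal AUC_0→5.5:
  [0→0.5]: (0.00+28.55)/2 × 0.5 = 7.1375
  [0.5→1.5]: (28.55+41.28)/2 × 1 = 34.915
  [1.5→3.5]: (41.28+29.66)/2 × 2 = 70.94
  [3.5→5.5]: (29.66+18.28)/2 × 2 = 47.94
  Sum = 160.9325 mcg/mL·hr
Extrapolated tail: C_last / k_e = 18.28 / 0.249 = 73.414
AUC_0→∞ = 160.9325 + 73.414 = 234.3465 mcg/mL·hr

AUC = 234 mcg/mL·hr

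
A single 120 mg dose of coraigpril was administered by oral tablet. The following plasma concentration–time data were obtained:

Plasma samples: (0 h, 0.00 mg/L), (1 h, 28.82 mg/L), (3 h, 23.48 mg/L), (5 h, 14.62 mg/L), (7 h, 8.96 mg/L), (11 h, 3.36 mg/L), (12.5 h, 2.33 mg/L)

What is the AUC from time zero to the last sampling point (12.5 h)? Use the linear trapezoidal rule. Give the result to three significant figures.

Trapezoidal AUC_0→12.5:
  [0→1]: (0.00+28.82)/2 × 1 = 14.41
  [1→3]: (28.82+23.48)/2 × 2 = 52.3
  [3→5]: (23.48+14.62)/2 × 2 = 38.1
  [5→7]: (14.62+8.96)/2 × 2 = 23.58
  [7→11]: (8.96+3.36)/2 × 4 = 24.64
  [11→12.5]: (3.36+2.33)/2 × 1.5 = 4.2675
  Sum = 157.2975 mg/L·h

AUC = 157 mg/L·h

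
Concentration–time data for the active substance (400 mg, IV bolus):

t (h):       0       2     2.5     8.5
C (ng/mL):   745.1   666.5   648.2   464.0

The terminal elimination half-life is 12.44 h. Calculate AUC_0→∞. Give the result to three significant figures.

Trapezoidal AUC_0→8.5:
  [0→2]: (745.1+666.5)/2 × 2 = 1411.6
  [2→2.5]: (666.5+648.2)/2 × 0.5 = 328.675
  [2.5→8.5]: (648.2+464.0)/2 × 6 = 3336.6
  Sum = 5076.875 ng/mL·h
k_e = ln2 / t½ = 0.693147 / 12.44 = 0.0557 h^-1
Extrapolated tail: C_last / k_e = 464.0 / 0.0557 = 8330.341
AUC_0→∞ = 5076.875 + 8330.341 = 13407.216 ng/mL·h

AUC = 13400 ng/mL·h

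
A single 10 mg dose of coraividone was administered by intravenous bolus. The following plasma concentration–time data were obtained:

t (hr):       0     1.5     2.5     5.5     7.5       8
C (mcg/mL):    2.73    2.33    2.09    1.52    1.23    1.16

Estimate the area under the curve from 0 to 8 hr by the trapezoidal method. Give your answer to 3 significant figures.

Trapezoidal AUC_0→8:
  [0→1.5]: (2.73+2.33)/2 × 1.5 = 3.795
  [1.5→2.5]: (2.33+2.09)/2 × 1 = 2.21
  [2.5→5.5]: (2.09+1.52)/2 × 3 = 5.415
  [5.5→7.5]: (1.52+1.23)/2 × 2 = 2.75
  [7.5→8]: (1.23+1.16)/2 × 0.5 = 0.5975
  Sum = 14.7675 mcg/mL·hr

AUC = 14.8 mcg/mL·hr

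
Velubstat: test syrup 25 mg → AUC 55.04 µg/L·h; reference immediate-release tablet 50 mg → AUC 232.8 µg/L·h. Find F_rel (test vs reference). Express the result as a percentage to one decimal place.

F_rel = 47.3%

F_rel = (AUC_test/D_test) / (AUC_ref/D_ref)
      = (55.04/25) / (232.8/50)
      = 2.2016 / 4.656 = 0.4729 = 47.29%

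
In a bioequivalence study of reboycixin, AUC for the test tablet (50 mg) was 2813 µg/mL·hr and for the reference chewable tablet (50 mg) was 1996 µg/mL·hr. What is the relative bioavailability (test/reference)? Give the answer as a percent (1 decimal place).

F_rel = (AUC_test/D_test) / (AUC_ref/D_ref)
      = (2813/50) / (1996/50)
      = 56.26 / 39.92 = 1.4093 = 140.93%

F_rel = 140.9%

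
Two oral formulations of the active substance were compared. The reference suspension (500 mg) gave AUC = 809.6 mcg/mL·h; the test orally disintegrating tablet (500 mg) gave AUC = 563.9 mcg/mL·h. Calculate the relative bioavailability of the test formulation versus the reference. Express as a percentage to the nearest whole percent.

F_rel = (AUC_test/D_test) / (AUC_ref/D_ref)
      = (563.9/500) / (809.6/500)
      = 1.1278 / 1.6192 = 0.6965 = 69.65%

F_rel = 70%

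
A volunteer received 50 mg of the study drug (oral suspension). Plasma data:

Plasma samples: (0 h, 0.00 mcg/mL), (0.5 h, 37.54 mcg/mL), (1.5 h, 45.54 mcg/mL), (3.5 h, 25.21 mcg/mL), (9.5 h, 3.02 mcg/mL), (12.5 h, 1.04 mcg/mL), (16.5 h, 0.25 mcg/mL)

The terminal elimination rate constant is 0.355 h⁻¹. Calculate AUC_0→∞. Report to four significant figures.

AUC = 215.7 mcg/mL·h

Trapezoidal AUC_0→16.5:
  [0→0.5]: (0.00+37.54)/2 × 0.5 = 9.385
  [0.5→1.5]: (37.54+45.54)/2 × 1 = 41.54
  [1.5→3.5]: (45.54+25.21)/2 × 2 = 70.75
  [3.5→9.5]: (25.21+3.02)/2 × 6 = 84.69
  [9.5→12.5]: (3.02+1.04)/2 × 3 = 6.09
  [12.5→16.5]: (1.04+0.25)/2 × 4 = 2.58
  Sum = 215.035 mcg/mL·h
Extrapolated tail: C_last / k_e = 0.25 / 0.355 = 0.704
AUC_0→∞ = 215.035 + 0.704 = 215.739 mcg/mL·h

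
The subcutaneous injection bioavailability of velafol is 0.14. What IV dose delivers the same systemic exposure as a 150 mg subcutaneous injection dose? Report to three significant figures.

D_iv = 21.0 mg

Systemic exposure from an extravascular dose = F × D_ev, so the equivalent IV dose is F × D_ev.
D_iv = F × D_ev = 0.14 × 150 = 21 mg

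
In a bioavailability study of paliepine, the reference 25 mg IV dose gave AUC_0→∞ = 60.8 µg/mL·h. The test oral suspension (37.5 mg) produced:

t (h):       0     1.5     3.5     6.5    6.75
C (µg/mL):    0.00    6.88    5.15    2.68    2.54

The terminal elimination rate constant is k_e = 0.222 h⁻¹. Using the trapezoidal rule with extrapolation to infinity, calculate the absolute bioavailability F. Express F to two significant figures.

F = 0.45

Trapezoidal AUC_0→6.75 (oral suspension):
  [0→1.5]: (0.00+6.88)/2 × 1.5 = 5.16
  [1.5→3.5]: (6.88+5.15)/2 × 2 = 12.03
  [3.5→6.5]: (5.15+2.68)/2 × 3 = 11.745
  [6.5→6.75]: (2.68+2.54)/2 × 0.25 = 0.6525
  Sum = 29.5875 µg/mL·h
Tail: C_last/k_e = 2.54/0.222 = 11.441
AUC_0→∞ (oral suspension) = 29.5875 + 11.441 = 41.0285 µg/mL·h
F = (AUC_ev/D_ev)/(AUC_iv/D_iv) = (41.0285/37.5)/(60.8/25) = 1.09409/2.432 = 0.4499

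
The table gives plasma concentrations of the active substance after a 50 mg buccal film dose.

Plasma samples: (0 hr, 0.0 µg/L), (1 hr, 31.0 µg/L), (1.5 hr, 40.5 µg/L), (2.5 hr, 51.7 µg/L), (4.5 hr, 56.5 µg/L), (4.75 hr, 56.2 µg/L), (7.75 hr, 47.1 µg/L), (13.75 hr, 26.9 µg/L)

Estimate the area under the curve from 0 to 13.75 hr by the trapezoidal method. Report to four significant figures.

AUC = 578.7 µg/L·hr

Trapezoidal AUC_0→13.75:
  [0→1]: (0.0+31.0)/2 × 1 = 15.5
  [1→1.5]: (31.0+40.5)/2 × 0.5 = 17.875
  [1.5→2.5]: (40.5+51.7)/2 × 1 = 46.1
  [2.5→4.5]: (51.7+56.5)/2 × 2 = 108.2
  [4.5→4.75]: (56.5+56.2)/2 × 0.25 = 14.0875
  [4.75→7.75]: (56.2+47.1)/2 × 3 = 154.95
  [7.75→13.75]: (47.1+26.9)/2 × 6 = 222.0
  Sum = 578.7125 µg/L·hr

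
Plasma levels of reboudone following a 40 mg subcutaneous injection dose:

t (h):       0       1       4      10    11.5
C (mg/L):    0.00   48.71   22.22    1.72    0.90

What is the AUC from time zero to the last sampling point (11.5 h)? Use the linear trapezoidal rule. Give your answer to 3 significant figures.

AUC = 205 mg/L·h

Trapezoidal AUC_0→11.5:
  [0→1]: (0.00+48.71)/2 × 1 = 24.355
  [1→4]: (48.71+22.22)/2 × 3 = 106.395
  [4→10]: (22.22+1.72)/2 × 6 = 71.82
  [10→11.5]: (1.72+0.90)/2 × 1.5 = 1.965
  Sum = 204.535 mg/L·h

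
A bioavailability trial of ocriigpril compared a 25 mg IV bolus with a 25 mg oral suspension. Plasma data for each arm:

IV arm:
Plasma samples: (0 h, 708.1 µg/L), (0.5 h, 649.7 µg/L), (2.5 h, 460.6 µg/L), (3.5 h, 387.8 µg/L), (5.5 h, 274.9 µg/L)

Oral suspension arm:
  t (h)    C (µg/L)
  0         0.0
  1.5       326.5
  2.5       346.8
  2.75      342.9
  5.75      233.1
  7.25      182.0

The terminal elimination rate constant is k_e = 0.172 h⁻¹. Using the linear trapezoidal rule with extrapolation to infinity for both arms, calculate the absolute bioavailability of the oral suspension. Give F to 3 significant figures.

F = 0.702

Trapezoidal AUC_0→5.5 (IV):
  [0→0.5]: (708.1+649.7)/2 × 0.5 = 339.45
  [0.5→2.5]: (649.7+460.6)/2 × 2 = 1110.3
  [2.5→3.5]: (460.6+387.8)/2 × 1 = 424.2
  [3.5→5.5]: (387.8+274.9)/2 × 2 = 662.7
  Sum = 2536.65 µg/L·h
IV tail: 274.9/0.172 = 1598.256; AUC_iv,0→∞ = 2536.65 + 1598.256 = 4134.906 µg/L·h
Trapezoidal AUC_0→7.25 (oral suspension):
  [0→1.5]: (0.0+326.5)/2 × 1.5 = 244.875
  [1.5→2.5]: (326.5+346.8)/2 × 1 = 336.65
  [2.5→2.75]: (346.8+342.9)/2 × 0.25 = 86.2125
  [2.75→5.75]: (342.9+233.1)/2 × 3 = 864.0
  [5.75→7.25]: (233.1+182.0)/2 × 1.5 = 311.325
  Sum = 1843.0625 µg/L·h
oral suspension tail: 182.0/0.172 = 1058.140; AUC_ev,0→∞ = 1843.0625 + 1058.140 = 2901.2025 µg/L·h
F = (AUC_ev/D_ev)/(AUC_iv/D_iv) = (2901.2025/25)/(4134.906/25) = 116.0481/165.39624 = 0.7016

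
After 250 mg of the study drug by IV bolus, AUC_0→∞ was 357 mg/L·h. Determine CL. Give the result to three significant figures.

CL = Dose_iv / AUC_0→∞
   = 250 / 357 = 0.70028 L/h

CL = 0.700 L/h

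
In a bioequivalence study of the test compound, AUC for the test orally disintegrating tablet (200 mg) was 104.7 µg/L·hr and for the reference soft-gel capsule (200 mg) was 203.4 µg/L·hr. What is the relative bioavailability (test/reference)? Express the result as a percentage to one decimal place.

F_rel = 51.5%

F_rel = (AUC_test/D_test) / (AUC_ref/D_ref)
      = (104.7/200) / (203.4/200)
      = 0.5235 / 1.017 = 0.5147 = 51.47%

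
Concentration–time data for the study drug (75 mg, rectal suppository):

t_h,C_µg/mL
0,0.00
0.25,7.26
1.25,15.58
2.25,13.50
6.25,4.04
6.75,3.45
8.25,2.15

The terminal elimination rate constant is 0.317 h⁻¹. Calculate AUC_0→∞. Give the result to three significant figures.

Trapezoidal AUC_0→8.25:
  [0→0.25]: (0.00+7.26)/2 × 0.25 = 0.9075
  [0.25→1.25]: (7.26+15.58)/2 × 1 = 11.42
  [1.25→2.25]: (15.58+13.50)/2 × 1 = 14.54
  [2.25→6.25]: (13.50+4.04)/2 × 4 = 35.08
  [6.25→6.75]: (4.04+3.45)/2 × 0.5 = 1.8725
  [6.75→8.25]: (3.45+2.15)/2 × 1.5 = 4.2
  Sum = 68.02 µg/mL·h
Extrapolated tail: C_last / k_e = 2.15 / 0.317 = 6.782
AUC_0→∞ = 68.02 + 6.782 = 74.802 µg/mL·h

AUC = 74.8 µg/mL·h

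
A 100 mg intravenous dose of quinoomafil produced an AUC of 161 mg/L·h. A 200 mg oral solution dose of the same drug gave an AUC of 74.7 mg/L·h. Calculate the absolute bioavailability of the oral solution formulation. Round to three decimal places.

F = 0.232

F = (AUC_ev / D_ev) / (AUC_iv / D_iv)
  = (74.7/200) / (161/100)
  = 0.3735 / 1.61 = 0.2320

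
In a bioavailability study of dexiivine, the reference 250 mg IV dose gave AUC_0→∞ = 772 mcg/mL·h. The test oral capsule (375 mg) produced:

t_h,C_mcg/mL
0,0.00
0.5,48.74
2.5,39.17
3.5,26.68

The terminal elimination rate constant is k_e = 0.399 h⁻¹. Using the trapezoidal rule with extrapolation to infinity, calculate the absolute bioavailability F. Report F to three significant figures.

F = 0.173

Trapezoidal AUC_0→3.5 (oral capsule):
  [0→0.5]: (0.00+48.74)/2 × 0.5 = 12.185
  [0.5→2.5]: (48.74+39.17)/2 × 2 = 87.91
  [2.5→3.5]: (39.17+26.68)/2 × 1 = 32.925
  Sum = 133.02 mcg/mL·h
Tail: C_last/k_e = 26.68/0.399 = 66.867
AUC_0→∞ (oral capsule) = 133.02 + 66.867 = 199.887 mcg/mL·h
F = (AUC_ev/D_ev)/(AUC_iv/D_iv) = (199.887/375)/(772/250) = 0.533032/3.088 = 0.1726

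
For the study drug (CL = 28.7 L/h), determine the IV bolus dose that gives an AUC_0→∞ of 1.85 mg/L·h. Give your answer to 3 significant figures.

Dose_iv = CL × AUC_0→∞
     = 28.7 × 1.85 = 53.095 mg

Dose = 53.1 mg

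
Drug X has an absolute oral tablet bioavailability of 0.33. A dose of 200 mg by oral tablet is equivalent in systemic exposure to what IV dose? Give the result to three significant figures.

Systemic exposure from an extravascular dose = F × D_ev, so the equivalent IV dose is F × D_ev.
D_iv = F × D_ev = 0.33 × 200 = 66 mg

D_iv = 66.0 mg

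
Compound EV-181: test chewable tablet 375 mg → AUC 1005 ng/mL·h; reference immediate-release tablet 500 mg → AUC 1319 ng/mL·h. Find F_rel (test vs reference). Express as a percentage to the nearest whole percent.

F_rel = (AUC_test/D_test) / (AUC_ref/D_ref)
      = (1005/375) / (1319/500)
      = 2.68 / 2.638 = 1.0159 = 101.59%

F_rel = 102%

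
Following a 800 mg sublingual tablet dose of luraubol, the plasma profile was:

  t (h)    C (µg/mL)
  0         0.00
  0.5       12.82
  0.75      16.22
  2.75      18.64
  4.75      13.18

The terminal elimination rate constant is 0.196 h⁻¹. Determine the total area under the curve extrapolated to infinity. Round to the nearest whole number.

Trapezoidal AUC_0→4.75:
  [0→0.5]: (0.00+12.82)/2 × 0.5 = 3.205
  [0.5→0.75]: (12.82+16.22)/2 × 0.25 = 3.63
  [0.75→2.75]: (16.22+18.64)/2 × 2 = 34.86
  [2.75→4.75]: (18.64+13.18)/2 × 2 = 31.82
  Sum = 73.515 µg/mL·h
Extrapolated tail: C_last / k_e = 13.18 / 0.196 = 67.245
AUC_0→∞ = 73.515 + 67.245 = 140.76 µg/mL·h

AUC = 141 µg/mL·h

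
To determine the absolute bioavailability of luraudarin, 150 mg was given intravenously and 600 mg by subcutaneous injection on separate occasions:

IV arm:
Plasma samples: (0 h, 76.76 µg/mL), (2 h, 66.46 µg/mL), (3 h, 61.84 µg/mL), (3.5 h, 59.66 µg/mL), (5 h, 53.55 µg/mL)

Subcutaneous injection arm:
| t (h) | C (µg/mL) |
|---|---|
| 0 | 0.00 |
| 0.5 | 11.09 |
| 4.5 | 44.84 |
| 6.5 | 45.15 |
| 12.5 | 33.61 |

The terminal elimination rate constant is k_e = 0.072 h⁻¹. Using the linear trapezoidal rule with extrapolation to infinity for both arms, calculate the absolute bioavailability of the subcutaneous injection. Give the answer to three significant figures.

F = 0.213

Trapezoidal AUC_0→5 (IV):
  [0→2]: (76.76+66.46)/2 × 2 = 143.22
  [2→3]: (66.46+61.84)/2 × 1 = 64.15
  [3→3.5]: (61.84+59.66)/2 × 0.5 = 30.375
  [3.5→5]: (59.66+53.55)/2 × 1.5 = 84.9075
  Sum = 322.6525 µg/mL·h
IV tail: 53.55/0.072 = 743.750; AUC_iv,0→∞ = 322.6525 + 743.750 = 1066.4025 µg/mL·h
Trapezoidal AUC_0→12.5 (subcutaneous injection):
  [0→0.5]: (0.00+11.09)/2 × 0.5 = 2.7725
  [0.5→4.5]: (11.09+44.84)/2 × 4 = 111.86
  [4.5→6.5]: (44.84+45.15)/2 × 2 = 89.99
  [6.5→12.5]: (45.15+33.61)/2 × 6 = 236.28
  Sum = 440.9025 µg/mL·h
subcutaneous injection tail: 33.61/0.072 = 466.806; AUC_ev,0→∞ = 440.9025 + 466.806 = 907.7085 µg/mL·h
F = (AUC_ev/D_ev)/(AUC_iv/D_iv) = (907.7085/600)/(1066.4025/150) = 1.5128475/7.10935 = 0.2128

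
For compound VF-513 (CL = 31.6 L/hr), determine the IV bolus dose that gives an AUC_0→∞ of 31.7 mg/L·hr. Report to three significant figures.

Dose_iv = CL × AUC_0→∞
     = 31.6 × 31.7 = 1001.72 mg

Dose = 1000 mg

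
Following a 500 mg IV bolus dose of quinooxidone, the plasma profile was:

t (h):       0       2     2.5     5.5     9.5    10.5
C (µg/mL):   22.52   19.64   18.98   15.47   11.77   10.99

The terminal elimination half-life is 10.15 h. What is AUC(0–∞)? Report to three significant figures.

Trapezoidal AUC_0→10.5:
  [0→2]: (22.52+19.64)/2 × 2 = 42.16
  [2→2.5]: (19.64+18.98)/2 × 0.5 = 9.655
  [2.5→5.5]: (18.98+15.47)/2 × 3 = 51.675
  [5.5→9.5]: (15.47+11.77)/2 × 4 = 54.48
  [9.5→10.5]: (11.77+10.99)/2 × 1 = 11.38
  Sum = 169.35 µg/mL·h
k_e = ln2 / t½ = 0.693147 / 10.15 = 0.0683 h^-1
Extrapolated tail: C_last / k_e = 10.99 / 0.0683 = 160.908
AUC_0→∞ = 169.35 + 160.908 = 330.258 µg/mL·h

AUC = 330 µg/mL·h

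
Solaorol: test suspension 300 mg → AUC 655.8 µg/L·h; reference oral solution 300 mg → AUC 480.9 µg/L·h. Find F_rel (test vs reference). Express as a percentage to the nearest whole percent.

F_rel = 136%

F_rel = (AUC_test/D_test) / (AUC_ref/D_ref)
      = (655.8/300) / (480.9/300)
      = 2.186 / 1.603 = 1.3637 = 136.37%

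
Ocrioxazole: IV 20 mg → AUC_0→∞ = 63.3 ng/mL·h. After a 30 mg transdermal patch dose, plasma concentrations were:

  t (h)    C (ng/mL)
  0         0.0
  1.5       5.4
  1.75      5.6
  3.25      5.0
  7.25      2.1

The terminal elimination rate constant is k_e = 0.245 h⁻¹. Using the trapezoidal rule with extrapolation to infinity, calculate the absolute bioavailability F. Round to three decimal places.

Trapezoidal AUC_0→7.25 (transdermal patch):
  [0→1.5]: (0.0+5.4)/2 × 1.5 = 4.05
  [1.5→1.75]: (5.4+5.6)/2 × 0.25 = 1.375
  [1.75→3.25]: (5.6+5.0)/2 × 1.5 = 7.95
  [3.25→7.25]: (5.0+2.1)/2 × 4 = 14.2
  Sum = 27.575 ng/mL·h
Tail: C_last/k_e = 2.1/0.245 = 8.571
AUC_0→∞ (transdermal patch) = 27.575 + 8.571 = 36.146 ng/mL·h
F = (AUC_ev/D_ev)/(AUC_iv/D_iv) = (36.146/30)/(63.3/20) = 1.20487/3.165 = 0.3807

F = 0.381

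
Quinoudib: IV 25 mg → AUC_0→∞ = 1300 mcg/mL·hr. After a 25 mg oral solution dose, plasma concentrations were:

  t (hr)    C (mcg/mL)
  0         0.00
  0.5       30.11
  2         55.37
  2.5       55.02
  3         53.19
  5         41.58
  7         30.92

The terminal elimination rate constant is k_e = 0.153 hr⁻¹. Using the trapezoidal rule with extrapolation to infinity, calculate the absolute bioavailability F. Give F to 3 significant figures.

Trapezoidal AUC_0→7 (oral solution):
  [0→0.5]: (0.00+30.11)/2 × 0.5 = 7.5275
  [0.5→2]: (30.11+55.37)/2 × 1.5 = 64.11
  [2→2.5]: (55.37+55.02)/2 × 0.5 = 27.5975
  [2.5→3]: (55.02+53.19)/2 × 0.5 = 27.0525
  [3→5]: (53.19+41.58)/2 × 2 = 94.77
  [5→7]: (41.58+30.92)/2 × 2 = 72.5
  Sum = 293.5575 mcg/mL·hr
Tail: C_last/k_e = 30.92/0.153 = 202.092
AUC_0→∞ (oral solution) = 293.5575 + 202.092 = 495.6495 mcg/mL·hr
F = (AUC_ev/D_ev)/(AUC_iv/D_iv) = (495.6495/25)/(1300/25) = 19.82598/52 = 0.3813

F = 0.381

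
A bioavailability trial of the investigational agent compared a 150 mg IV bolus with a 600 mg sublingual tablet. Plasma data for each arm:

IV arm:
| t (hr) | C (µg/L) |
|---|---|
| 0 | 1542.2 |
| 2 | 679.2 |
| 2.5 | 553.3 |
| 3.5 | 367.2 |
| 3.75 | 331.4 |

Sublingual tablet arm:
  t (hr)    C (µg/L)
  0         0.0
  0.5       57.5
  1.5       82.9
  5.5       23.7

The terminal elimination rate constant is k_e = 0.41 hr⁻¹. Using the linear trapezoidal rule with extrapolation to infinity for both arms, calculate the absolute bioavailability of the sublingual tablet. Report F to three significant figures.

F = 0.0229

Trapezoidal AUC_0→3.75 (IV):
  [0→2]: (1542.2+679.2)/2 × 2 = 2221.4
  [2→2.5]: (679.2+553.3)/2 × 0.5 = 308.125
  [2.5→3.5]: (553.3+367.2)/2 × 1 = 460.25
  [3.5→3.75]: (367.2+331.4)/2 × 0.25 = 87.325
  Sum = 3077.1 µg/L·hr
IV tail: 331.4/0.41 = 808.293; AUC_iv,0→∞ = 3077.1 + 808.293 = 3885.393 µg/L·hr
Trapezoidal AUC_0→5.5 (sublingual tablet):
  [0→0.5]: (0.0+57.5)/2 × 0.5 = 14.375
  [0.5→1.5]: (57.5+82.9)/2 × 1 = 70.2
  [1.5→5.5]: (82.9+23.7)/2 × 4 = 213.2
  Sum = 297.775 µg/L·hr
sublingual tablet tail: 23.7/0.41 = 57.805; AUC_ev,0→∞ = 297.775 + 57.805 = 355.58 µg/L·hr
F = (AUC_ev/D_ev)/(AUC_iv/D_iv) = (355.58/600)/(3885.393/150) = 0.592633/25.90262 = 0.0229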